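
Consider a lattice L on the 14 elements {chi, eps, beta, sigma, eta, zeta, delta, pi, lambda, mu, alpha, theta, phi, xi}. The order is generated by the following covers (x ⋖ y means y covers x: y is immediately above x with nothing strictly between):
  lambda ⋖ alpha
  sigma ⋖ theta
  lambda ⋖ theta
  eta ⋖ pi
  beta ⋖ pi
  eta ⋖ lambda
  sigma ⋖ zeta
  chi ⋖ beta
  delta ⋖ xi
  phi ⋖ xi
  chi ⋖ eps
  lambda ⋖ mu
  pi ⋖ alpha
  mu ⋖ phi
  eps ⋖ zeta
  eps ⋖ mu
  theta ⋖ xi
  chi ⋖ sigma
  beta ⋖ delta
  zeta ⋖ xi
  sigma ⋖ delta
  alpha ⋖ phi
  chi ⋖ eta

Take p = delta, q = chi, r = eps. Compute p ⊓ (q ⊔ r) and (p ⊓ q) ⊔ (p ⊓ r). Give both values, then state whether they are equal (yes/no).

q ⊔ r = eps, so p ⊓ (q ⊔ r) = delta ⊓ eps = chi.
p ⊓ q = chi and p ⊓ r = chi, so (p ⊓ q) ⊔ (p ⊓ r) = chi ⊔ chi = chi.
Equal: yes.

chi; chi; yes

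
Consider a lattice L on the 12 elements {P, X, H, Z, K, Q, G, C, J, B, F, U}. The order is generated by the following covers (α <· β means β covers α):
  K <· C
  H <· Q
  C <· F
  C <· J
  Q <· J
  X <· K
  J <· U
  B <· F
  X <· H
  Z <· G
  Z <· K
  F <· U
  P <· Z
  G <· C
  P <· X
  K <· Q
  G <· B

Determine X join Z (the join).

K

Common upper bounds of {X, Z}: C, F, J, K, Q, U.
The least among these is K.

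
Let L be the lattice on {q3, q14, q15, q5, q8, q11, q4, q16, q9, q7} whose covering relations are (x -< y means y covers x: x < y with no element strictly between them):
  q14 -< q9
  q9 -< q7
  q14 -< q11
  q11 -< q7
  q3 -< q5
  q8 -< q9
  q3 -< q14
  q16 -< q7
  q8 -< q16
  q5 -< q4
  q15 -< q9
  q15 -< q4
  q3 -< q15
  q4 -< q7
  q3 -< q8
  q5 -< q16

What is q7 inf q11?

q11

Common lower bounds of {q7, q11}: q11, q14, q3.
The greatest among these is q11.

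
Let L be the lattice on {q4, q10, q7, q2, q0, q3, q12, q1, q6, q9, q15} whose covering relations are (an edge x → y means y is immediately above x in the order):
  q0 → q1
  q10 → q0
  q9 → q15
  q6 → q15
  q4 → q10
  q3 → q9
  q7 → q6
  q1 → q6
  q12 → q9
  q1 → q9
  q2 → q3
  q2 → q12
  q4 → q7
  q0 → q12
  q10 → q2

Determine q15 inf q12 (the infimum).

q12

Common lower bounds of {q15, q12}: q0, q10, q12, q2, q4.
The greatest among these is q12.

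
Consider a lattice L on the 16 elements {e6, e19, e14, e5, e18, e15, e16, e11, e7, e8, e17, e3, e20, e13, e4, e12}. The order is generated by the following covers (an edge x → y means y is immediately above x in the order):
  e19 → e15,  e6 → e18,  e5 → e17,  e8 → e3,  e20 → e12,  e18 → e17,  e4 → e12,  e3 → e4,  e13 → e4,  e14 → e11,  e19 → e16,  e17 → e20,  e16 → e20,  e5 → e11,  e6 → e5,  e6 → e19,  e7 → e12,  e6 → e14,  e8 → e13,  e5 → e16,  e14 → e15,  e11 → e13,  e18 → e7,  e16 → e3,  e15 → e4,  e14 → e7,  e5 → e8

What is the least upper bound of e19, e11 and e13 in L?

Common upper bounds of {e19, e11, e13}: e12, e4.
The least among these is e4.

e4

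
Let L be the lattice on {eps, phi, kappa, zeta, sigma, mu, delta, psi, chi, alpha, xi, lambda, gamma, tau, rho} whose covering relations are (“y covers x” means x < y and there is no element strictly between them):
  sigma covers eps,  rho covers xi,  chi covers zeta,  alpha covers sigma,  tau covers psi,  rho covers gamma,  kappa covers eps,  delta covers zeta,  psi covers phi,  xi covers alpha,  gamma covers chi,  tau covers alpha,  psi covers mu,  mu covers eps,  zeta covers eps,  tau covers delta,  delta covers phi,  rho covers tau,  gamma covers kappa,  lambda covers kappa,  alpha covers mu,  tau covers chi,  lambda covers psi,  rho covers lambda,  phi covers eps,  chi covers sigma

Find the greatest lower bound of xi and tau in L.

alpha

Common lower bounds of {xi, tau}: alpha, eps, mu, sigma.
The greatest among these is alpha.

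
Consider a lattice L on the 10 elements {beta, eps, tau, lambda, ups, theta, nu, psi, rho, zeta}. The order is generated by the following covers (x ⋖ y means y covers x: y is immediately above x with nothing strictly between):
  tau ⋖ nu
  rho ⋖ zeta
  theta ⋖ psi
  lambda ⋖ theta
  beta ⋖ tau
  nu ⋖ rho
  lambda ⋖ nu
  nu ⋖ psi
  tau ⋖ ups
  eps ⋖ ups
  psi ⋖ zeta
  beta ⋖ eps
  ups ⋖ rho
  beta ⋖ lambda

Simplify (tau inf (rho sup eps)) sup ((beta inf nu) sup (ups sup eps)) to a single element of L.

rho ∨ eps = rho
tau ∧ rho = tau
beta ∧ nu = beta
ups ∨ eps = ups
beta ∨ ups = ups
tau ∨ ups = ups

ups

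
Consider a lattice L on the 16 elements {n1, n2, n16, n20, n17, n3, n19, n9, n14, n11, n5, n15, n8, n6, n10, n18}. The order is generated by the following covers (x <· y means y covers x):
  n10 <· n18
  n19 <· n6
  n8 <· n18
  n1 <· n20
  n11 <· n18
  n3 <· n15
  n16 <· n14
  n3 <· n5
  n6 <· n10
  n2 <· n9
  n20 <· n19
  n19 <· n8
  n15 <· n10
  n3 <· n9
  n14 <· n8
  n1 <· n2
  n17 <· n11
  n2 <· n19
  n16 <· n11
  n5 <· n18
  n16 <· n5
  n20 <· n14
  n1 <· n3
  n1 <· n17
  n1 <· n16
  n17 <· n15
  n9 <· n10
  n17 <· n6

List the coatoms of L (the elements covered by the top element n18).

n10, n11, n5, n8

The coatoms are exactly the elements covered by n18: n10, n11, n5, n8.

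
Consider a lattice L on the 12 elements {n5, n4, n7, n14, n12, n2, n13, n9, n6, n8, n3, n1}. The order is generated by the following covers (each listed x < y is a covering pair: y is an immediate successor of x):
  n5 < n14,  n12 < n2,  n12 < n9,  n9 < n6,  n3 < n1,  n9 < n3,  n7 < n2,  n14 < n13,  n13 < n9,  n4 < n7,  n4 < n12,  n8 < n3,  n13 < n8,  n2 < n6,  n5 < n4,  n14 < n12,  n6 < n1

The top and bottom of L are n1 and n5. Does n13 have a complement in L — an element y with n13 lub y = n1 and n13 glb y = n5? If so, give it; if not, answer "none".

For every candidate y, either n13 ∨ y ≠ n1 or n13 ∧ y ≠ n5; no complement exists.

none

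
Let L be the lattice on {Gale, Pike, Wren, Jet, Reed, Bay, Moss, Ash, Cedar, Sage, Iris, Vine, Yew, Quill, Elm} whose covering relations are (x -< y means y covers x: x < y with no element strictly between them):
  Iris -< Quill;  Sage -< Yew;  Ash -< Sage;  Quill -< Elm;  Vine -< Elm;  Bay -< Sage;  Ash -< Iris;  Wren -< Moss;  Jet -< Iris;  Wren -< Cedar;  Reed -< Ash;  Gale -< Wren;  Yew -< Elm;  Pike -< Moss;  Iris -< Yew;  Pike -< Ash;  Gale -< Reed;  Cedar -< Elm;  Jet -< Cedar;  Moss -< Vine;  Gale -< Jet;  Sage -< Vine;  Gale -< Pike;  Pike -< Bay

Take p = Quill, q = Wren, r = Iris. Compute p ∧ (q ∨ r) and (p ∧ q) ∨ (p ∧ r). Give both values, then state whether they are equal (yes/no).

q ∨ r = Elm, so p ∧ (q ∨ r) = Quill ∧ Elm = Quill.
p ∧ q = Gale and p ∧ r = Iris, so (p ∧ q) ∨ (p ∧ r) = Gale ∨ Iris = Iris.
Equal: no.

Quill; Iris; no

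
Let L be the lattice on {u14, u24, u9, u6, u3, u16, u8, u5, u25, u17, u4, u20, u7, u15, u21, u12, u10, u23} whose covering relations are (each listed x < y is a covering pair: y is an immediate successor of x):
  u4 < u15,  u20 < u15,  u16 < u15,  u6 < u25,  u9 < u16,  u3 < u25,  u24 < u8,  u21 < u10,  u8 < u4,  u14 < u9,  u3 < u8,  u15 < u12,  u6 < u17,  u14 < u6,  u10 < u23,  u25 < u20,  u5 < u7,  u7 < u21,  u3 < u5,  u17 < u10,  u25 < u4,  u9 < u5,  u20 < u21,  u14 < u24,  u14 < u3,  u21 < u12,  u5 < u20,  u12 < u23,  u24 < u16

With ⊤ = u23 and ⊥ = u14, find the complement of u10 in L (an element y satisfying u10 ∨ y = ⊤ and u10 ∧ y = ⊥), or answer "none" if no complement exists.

u24

Need y with u10 ∨ y = u23 and u10 ∧ y = u14.
Checking each element gives: u24.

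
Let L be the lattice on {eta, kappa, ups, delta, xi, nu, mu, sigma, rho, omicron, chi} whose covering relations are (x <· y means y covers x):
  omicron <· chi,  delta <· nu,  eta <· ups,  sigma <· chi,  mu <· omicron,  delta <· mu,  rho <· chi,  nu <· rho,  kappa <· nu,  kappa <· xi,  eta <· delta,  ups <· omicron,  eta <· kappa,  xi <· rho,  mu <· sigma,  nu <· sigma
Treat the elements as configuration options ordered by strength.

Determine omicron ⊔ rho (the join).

chi

Common upper bounds of {omicron, rho}: chi.
The least among these is chi.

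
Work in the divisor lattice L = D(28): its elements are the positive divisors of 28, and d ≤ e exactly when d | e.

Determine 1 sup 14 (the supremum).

14

Common upper bounds of {1, 14}: 14, 28.
The least among these is 14.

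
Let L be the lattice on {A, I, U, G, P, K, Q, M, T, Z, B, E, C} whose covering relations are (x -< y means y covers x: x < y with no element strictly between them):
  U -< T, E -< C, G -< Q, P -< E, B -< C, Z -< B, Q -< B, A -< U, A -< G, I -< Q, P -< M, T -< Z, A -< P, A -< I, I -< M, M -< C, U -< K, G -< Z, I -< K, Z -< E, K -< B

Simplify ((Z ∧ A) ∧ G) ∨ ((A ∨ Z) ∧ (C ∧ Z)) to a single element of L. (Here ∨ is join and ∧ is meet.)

Z

Z ∧ A = A
A ∧ G = A
A ∨ Z = Z
C ∧ Z = Z
Z ∧ Z = Z
A ∨ Z = Z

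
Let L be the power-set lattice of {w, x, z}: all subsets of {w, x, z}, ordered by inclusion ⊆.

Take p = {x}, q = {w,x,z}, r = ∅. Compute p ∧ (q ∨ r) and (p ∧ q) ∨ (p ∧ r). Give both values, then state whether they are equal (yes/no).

{x}; {x}; yes

q ∨ r = {w,x,z}, so p ∧ (q ∨ r) = {x} ∧ {w,x,z} = {x}.
p ∧ q = {x} and p ∧ r = ∅, so (p ∧ q) ∨ (p ∧ r) = {x} ∨ ∅ = {x}.
Equal: yes.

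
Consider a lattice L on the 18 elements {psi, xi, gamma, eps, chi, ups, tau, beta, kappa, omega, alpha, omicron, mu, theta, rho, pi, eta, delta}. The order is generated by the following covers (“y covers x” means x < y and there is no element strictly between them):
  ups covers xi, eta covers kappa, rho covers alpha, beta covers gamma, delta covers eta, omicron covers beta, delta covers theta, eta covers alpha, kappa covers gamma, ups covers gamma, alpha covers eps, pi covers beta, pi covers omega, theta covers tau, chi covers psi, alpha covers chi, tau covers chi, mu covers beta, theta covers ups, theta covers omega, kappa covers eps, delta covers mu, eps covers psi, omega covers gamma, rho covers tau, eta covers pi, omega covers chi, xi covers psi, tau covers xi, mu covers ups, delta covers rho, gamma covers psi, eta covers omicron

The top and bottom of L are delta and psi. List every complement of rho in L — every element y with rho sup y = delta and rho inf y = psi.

beta, gamma, omicron

Need y with rho ∨ y = delta and rho ∧ y = psi.
Checking each element gives: beta, gamma, omicron.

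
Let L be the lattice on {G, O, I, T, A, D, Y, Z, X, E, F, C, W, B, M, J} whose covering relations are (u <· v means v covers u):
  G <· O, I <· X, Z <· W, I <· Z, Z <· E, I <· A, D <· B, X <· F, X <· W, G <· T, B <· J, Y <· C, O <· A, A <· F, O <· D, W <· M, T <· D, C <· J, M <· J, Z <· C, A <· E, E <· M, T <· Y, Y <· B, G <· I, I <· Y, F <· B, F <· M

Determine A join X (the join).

F

Common upper bounds of {A, X}: B, F, J, M.
The least among these is F.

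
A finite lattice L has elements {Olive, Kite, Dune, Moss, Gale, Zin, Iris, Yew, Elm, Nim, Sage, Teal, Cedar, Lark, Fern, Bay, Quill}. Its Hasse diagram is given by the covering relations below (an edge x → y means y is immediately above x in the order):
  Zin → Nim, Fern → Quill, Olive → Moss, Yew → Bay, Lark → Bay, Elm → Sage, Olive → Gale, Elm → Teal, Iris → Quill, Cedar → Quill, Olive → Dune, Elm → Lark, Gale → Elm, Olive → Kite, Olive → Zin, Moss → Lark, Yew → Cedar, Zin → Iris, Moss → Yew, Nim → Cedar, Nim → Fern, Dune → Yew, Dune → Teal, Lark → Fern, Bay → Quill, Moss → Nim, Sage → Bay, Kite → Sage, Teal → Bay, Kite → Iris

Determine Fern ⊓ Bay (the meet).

Common lower bounds of {Fern, Bay}: Elm, Gale, Lark, Moss, Olive.
The greatest among these is Lark.

Lark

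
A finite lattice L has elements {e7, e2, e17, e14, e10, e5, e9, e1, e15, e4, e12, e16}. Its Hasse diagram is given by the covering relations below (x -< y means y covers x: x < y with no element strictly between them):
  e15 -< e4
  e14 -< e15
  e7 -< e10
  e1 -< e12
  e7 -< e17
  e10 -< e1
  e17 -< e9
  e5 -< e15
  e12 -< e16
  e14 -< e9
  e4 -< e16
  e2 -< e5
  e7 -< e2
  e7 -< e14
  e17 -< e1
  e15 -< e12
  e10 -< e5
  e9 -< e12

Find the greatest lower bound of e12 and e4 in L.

Common lower bounds of {e12, e4}: e10, e14, e15, e2, e5, e7.
The greatest among these is e15.

e15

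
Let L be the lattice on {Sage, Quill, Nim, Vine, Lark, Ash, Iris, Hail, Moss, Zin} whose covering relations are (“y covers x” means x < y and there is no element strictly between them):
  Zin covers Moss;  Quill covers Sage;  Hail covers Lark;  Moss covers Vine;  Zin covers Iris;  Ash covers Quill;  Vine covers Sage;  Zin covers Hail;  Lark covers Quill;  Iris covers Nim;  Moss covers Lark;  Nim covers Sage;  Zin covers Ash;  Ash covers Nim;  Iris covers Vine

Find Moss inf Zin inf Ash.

Quill

Common lower bounds of {Moss, Zin, Ash}: Quill, Sage.
The greatest among these is Quill.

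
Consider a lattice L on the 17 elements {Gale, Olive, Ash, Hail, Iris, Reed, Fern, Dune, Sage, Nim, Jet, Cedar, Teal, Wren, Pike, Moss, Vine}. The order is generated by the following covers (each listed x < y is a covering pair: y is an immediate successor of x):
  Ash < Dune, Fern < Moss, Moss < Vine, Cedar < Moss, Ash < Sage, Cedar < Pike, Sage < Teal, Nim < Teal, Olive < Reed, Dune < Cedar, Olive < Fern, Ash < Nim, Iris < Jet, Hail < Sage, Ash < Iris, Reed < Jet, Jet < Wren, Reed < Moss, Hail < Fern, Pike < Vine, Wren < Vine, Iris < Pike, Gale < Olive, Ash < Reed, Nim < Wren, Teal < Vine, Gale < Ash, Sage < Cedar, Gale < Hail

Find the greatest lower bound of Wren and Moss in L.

Reed

Common lower bounds of {Wren, Moss}: Ash, Gale, Olive, Reed.
The greatest among these is Reed.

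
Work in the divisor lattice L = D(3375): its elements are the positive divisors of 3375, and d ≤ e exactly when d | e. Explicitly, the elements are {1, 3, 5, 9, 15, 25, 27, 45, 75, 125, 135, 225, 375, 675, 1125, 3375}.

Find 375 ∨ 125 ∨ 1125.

In the divisibility order, the join is the least common multiple: lcm(375, 125, 1125) = 1125.

1125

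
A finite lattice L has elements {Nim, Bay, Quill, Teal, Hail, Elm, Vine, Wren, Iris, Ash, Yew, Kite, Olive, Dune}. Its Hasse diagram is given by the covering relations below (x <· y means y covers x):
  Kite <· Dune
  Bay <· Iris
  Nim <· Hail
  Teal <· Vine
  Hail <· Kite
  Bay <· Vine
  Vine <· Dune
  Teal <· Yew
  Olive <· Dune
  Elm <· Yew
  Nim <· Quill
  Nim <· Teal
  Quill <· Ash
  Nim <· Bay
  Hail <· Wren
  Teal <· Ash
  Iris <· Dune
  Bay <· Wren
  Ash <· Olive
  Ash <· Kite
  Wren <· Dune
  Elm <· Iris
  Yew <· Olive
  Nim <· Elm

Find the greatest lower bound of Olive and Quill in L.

Common lower bounds of {Olive, Quill}: Nim, Quill.
The greatest among these is Quill.

Quill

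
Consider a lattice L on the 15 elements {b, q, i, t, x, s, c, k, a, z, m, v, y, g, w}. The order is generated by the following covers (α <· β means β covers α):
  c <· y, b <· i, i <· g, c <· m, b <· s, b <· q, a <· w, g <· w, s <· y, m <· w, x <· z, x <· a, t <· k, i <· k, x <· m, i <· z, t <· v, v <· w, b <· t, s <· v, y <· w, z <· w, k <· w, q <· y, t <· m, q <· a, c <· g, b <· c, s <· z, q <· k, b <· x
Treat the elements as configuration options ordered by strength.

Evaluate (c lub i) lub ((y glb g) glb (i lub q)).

g

c ∨ i = g
y ∧ g = c
i ∨ q = k
c ∧ k = b
g ∨ b = g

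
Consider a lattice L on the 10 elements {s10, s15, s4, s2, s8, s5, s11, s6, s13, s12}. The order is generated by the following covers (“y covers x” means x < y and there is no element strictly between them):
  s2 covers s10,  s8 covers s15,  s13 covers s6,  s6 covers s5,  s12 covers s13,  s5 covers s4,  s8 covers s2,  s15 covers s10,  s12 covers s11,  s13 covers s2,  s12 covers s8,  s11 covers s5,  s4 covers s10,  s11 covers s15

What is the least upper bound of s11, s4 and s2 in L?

s12

Common upper bounds of {s11, s4, s2}: s12.
The least among these is s12.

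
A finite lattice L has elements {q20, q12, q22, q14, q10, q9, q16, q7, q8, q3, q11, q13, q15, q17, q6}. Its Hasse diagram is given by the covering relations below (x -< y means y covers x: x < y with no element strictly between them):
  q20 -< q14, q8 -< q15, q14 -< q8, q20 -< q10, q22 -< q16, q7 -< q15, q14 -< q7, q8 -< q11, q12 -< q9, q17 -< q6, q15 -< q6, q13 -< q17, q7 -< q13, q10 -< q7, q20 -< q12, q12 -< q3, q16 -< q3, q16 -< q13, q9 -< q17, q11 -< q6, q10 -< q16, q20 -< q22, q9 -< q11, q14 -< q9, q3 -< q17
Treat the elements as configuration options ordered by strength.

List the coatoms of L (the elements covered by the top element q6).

The coatoms are exactly the elements covered by q6: q11, q15, q17.

q11, q15, q17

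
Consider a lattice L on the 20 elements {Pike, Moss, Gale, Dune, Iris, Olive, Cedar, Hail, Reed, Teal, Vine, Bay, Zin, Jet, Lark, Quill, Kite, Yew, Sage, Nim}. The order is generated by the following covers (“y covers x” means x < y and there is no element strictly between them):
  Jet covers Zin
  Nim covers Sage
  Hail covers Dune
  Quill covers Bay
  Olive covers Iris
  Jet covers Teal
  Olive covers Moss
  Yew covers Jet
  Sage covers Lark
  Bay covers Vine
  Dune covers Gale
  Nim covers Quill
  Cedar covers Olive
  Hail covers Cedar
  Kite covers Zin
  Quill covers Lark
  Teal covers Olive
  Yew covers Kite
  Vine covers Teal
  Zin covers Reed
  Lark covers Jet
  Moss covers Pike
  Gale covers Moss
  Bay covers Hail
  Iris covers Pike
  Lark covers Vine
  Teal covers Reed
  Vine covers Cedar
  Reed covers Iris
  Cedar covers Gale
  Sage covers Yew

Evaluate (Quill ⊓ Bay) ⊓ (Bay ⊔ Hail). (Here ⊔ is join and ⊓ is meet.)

Quill ∧ Bay = Bay
Bay ∨ Hail = Bay
Bay ∧ Bay = Bay

Bay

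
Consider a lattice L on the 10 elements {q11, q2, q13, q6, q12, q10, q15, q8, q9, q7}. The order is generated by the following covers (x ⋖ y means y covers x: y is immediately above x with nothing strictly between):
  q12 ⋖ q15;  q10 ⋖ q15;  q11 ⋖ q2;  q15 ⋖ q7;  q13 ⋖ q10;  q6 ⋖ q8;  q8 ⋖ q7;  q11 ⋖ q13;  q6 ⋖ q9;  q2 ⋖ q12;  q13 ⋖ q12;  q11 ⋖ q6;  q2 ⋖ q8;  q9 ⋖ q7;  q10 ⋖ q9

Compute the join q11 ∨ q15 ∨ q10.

q15

Common upper bounds of {q11, q15, q10}: q15, q7.
The least among these is q15.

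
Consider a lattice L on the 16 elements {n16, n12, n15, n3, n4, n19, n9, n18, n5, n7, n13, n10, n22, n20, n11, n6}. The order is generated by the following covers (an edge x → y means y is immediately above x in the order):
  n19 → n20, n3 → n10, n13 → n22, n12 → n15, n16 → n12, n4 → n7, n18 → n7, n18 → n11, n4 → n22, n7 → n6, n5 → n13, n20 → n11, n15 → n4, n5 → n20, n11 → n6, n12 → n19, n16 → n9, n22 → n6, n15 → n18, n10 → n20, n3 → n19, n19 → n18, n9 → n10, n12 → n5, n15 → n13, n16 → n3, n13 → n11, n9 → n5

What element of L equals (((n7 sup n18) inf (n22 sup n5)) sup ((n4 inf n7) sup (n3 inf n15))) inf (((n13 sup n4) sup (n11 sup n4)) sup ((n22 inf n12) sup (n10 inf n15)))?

n7 ∨ n18 = n7
n22 ∨ n5 = n22
n7 ∧ n22 = n4
n4 ∧ n7 = n4
n3 ∧ n15 = n16
n4 ∨ n16 = n4
n4 ∨ n4 = n4
n13 ∨ n4 = n22
n11 ∨ n4 = n6
n22 ∨ n6 = n6
n22 ∧ n12 = n12
n10 ∧ n15 = n16
n12 ∨ n16 = n12
n6 ∨ n12 = n6
n4 ∧ n6 = n4

n4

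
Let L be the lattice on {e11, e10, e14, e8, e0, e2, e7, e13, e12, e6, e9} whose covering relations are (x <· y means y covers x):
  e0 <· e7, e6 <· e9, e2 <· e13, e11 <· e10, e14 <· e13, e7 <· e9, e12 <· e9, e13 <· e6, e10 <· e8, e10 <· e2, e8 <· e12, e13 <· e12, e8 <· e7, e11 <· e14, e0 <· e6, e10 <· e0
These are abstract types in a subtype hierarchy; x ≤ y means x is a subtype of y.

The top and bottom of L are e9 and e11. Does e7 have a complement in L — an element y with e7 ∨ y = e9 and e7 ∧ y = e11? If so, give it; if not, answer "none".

Need y with e7 ∨ y = e9 and e7 ∧ y = e11.
Checking each element gives: e14.

e14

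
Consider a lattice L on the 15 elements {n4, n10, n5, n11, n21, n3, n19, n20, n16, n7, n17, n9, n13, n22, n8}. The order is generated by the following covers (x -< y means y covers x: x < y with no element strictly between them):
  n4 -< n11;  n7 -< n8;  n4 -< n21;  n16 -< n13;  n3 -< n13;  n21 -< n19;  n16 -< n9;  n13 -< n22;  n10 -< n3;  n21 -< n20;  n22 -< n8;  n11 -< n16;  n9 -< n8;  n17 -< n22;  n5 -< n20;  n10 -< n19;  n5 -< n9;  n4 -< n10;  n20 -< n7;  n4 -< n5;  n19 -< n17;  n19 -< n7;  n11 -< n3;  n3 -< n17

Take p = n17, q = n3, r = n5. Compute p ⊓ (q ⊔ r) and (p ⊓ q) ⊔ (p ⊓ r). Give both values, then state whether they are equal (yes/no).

n17; n3; no

q ⊔ r = n8, so p ⊓ (q ⊔ r) = n17 ⊓ n8 = n17.
p ⊓ q = n3 and p ⊓ r = n4, so (p ⊓ q) ⊔ (p ⊓ r) = n3 ⊔ n4 = n3.
Equal: no.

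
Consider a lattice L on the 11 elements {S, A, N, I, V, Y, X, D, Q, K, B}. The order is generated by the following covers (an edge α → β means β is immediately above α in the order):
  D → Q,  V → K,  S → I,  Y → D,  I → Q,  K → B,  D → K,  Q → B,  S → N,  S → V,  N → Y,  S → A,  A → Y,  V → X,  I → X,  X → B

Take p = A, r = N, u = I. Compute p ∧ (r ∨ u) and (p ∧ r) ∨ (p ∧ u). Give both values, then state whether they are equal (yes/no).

r ∨ u = Q, so p ∧ (r ∨ u) = A ∧ Q = A.
p ∧ r = S and p ∧ u = S, so (p ∧ r) ∨ (p ∧ u) = S ∨ S = S.
Equal: no.

A; S; no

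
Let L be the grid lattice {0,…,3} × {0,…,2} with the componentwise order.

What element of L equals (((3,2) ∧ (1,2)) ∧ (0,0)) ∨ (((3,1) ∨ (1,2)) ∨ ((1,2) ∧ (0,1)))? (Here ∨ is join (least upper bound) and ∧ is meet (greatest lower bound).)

(3,2) ∧ (1,2) = (1,2)
(1,2) ∧ (0,0) = (0,0)
(3,1) ∨ (1,2) = (3,2)
(1,2) ∧ (0,1) = (0,1)
(3,2) ∨ (0,1) = (3,2)
(0,0) ∨ (3,2) = (3,2)

(3,2)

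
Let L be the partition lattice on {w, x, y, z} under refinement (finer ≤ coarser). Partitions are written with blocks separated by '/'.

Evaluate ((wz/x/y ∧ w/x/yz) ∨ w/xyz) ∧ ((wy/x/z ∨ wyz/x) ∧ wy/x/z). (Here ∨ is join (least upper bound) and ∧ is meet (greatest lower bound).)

w/x/y/z

wz/x/y ∧ w/x/yz = w/x/y/z
w/x/y/z ∨ w/xyz = w/xyz
wy/x/z ∨ wyz/x = wyz/x
wyz/x ∧ wy/x/z = wy/x/z
w/xyz ∧ wy/x/z = w/x/y/z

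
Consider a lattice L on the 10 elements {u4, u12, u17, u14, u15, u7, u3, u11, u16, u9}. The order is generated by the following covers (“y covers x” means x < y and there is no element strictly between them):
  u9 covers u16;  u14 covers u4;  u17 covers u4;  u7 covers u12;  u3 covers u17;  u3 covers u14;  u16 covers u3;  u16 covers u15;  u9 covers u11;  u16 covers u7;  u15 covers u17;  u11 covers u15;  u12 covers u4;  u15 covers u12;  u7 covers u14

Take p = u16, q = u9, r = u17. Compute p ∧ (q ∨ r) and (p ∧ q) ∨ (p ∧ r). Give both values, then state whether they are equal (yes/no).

u16; u16; yes

q ∨ r = u9, so p ∧ (q ∨ r) = u16 ∧ u9 = u16.
p ∧ q = u16 and p ∧ r = u17, so (p ∧ q) ∨ (p ∧ r) = u16 ∨ u17 = u16.
Equal: yes.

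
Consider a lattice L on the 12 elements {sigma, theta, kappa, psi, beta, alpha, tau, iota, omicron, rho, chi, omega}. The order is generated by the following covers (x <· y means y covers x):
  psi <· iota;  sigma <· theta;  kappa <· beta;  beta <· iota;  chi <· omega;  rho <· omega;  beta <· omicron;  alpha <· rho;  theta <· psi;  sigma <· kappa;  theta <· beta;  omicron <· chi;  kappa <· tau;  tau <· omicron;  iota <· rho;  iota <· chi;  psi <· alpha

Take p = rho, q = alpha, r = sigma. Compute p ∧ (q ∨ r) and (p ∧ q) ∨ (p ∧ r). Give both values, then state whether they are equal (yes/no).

q ∨ r = alpha, so p ∧ (q ∨ r) = rho ∧ alpha = alpha.
p ∧ q = alpha and p ∧ r = sigma, so (p ∧ q) ∨ (p ∧ r) = alpha ∨ sigma = alpha.
Equal: yes.

alpha; alpha; yes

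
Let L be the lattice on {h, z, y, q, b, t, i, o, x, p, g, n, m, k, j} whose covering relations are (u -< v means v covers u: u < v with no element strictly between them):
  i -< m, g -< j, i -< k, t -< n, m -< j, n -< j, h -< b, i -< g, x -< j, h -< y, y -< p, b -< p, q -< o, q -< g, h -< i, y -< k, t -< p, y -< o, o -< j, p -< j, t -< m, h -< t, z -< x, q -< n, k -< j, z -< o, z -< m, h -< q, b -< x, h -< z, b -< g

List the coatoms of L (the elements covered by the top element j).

The coatoms are exactly the elements covered by j: g, k, m, n, o, p, x.

g, k, m, n, o, p, x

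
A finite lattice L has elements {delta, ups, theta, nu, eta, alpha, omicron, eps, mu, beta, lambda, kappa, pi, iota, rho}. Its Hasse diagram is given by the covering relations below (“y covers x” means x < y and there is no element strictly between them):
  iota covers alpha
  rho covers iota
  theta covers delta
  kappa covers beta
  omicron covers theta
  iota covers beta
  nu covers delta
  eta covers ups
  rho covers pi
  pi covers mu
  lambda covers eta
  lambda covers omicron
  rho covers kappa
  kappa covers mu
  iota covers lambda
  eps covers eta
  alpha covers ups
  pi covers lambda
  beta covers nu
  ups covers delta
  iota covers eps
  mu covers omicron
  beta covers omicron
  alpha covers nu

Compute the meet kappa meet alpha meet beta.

nu

Common lower bounds of {kappa, alpha, beta}: delta, nu.
The greatest among these is nu.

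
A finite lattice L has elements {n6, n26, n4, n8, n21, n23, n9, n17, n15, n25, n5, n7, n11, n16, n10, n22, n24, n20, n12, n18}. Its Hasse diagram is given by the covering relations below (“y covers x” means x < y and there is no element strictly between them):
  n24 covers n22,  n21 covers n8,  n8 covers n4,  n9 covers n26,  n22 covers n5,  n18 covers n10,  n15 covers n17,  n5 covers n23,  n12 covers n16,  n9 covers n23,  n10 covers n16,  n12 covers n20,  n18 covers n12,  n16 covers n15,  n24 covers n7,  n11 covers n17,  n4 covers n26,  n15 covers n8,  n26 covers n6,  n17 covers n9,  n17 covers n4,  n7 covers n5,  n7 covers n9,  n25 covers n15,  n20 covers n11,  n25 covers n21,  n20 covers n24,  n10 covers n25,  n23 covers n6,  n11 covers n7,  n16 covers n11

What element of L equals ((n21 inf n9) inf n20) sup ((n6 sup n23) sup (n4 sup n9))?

n21 ∧ n9 = n26
n26 ∧ n20 = n26
n6 ∨ n23 = n23
n4 ∨ n9 = n17
n23 ∨ n17 = n17
n26 ∨ n17 = n17

n17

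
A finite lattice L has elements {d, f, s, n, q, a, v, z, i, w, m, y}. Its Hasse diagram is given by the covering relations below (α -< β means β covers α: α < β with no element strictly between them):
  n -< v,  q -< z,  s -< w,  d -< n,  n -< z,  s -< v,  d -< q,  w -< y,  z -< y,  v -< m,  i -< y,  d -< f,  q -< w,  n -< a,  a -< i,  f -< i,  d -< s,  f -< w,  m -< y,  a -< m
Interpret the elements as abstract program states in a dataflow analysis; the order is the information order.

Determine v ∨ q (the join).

y

Common upper bounds of {v, q}: y.
The least among these is y.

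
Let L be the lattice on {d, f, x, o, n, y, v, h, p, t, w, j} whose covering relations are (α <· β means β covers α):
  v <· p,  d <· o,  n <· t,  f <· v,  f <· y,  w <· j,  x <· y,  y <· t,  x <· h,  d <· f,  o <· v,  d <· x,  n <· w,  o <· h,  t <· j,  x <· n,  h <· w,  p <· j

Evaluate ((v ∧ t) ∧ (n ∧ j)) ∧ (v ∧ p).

d

v ∧ t = f
n ∧ j = n
f ∧ n = d
v ∧ p = v
d ∧ v = d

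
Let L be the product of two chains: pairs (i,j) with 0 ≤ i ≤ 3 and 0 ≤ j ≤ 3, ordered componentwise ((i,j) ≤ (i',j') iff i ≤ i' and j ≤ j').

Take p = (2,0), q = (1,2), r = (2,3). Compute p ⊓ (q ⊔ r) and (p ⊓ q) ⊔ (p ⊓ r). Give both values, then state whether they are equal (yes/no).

(2,0); (2,0); yes

q ⊔ r = (2,3), so p ⊓ (q ⊔ r) = (2,0) ⊓ (2,3) = (2,0).
p ⊓ q = (1,0) and p ⊓ r = (2,0), so (p ⊓ q) ⊔ (p ⊓ r) = (1,0) ⊔ (2,0) = (2,0).
Equal: yes.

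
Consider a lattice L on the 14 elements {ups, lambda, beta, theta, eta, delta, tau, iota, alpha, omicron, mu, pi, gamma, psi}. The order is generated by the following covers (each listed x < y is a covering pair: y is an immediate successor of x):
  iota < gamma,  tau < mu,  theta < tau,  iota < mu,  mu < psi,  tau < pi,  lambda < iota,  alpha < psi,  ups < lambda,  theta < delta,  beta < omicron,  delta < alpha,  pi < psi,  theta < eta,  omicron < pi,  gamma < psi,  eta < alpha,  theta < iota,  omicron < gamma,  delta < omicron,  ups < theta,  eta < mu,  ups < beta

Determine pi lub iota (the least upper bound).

psi

Common upper bounds of {pi, iota}: psi.
The least among these is psi.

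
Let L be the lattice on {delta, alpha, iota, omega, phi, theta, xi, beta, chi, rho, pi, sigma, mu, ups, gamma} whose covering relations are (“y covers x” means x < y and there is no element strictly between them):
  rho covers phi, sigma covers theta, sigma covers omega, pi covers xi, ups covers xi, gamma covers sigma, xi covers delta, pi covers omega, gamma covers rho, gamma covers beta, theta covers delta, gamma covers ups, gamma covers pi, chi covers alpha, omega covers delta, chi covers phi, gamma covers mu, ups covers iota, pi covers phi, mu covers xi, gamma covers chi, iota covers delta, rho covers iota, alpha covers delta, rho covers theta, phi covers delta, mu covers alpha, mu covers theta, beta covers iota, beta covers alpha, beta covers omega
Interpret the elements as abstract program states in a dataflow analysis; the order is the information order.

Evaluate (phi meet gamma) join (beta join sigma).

gamma

phi ∧ gamma = phi
beta ∨ sigma = gamma
phi ∨ gamma = gamma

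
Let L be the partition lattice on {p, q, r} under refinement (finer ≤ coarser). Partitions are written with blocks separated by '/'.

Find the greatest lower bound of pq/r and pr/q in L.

The meet (common refinement) of pq/r and pr/q intersects blocks pairwise, giving p/q/r.

p/q/r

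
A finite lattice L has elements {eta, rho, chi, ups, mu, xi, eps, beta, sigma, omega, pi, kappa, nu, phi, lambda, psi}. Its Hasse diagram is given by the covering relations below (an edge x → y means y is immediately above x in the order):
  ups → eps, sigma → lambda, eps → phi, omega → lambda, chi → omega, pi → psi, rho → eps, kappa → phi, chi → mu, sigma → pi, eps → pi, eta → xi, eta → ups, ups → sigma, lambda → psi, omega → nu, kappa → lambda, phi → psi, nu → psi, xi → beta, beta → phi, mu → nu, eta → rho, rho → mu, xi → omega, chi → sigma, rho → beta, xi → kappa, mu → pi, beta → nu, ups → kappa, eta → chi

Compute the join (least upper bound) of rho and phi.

Common upper bounds of {rho, phi}: phi, psi.
The least among these is phi.

phi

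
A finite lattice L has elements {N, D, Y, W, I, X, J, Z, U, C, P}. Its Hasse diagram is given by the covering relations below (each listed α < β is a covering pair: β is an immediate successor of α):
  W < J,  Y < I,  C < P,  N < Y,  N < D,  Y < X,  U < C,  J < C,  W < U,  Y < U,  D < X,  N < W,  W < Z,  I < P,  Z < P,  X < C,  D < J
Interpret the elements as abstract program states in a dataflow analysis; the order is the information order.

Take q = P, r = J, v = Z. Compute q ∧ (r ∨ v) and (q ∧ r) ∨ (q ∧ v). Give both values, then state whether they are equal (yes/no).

P; P; yes

r ∨ v = P, so q ∧ (r ∨ v) = P ∧ P = P.
q ∧ r = J and q ∧ v = Z, so (q ∧ r) ∨ (q ∧ v) = J ∨ Z = P.
Equal: yes.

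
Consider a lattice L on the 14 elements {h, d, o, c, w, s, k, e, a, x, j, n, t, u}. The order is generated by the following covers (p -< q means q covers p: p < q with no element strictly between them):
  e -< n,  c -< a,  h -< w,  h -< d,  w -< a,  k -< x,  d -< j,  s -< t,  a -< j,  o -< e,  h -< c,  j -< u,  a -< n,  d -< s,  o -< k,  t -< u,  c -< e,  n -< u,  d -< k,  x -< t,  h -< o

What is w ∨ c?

a

Common upper bounds of {w, c}: a, j, n, u.
The least among these is a.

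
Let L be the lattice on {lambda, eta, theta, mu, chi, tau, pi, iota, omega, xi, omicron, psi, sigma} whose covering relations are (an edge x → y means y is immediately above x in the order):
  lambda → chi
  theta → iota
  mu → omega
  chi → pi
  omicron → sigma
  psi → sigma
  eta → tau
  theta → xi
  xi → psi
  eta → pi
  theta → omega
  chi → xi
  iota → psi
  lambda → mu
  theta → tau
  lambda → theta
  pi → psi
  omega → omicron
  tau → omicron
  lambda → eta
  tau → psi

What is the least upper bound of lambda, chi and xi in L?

xi

Common upper bounds of {lambda, chi, xi}: psi, sigma, xi.
The least among these is xi.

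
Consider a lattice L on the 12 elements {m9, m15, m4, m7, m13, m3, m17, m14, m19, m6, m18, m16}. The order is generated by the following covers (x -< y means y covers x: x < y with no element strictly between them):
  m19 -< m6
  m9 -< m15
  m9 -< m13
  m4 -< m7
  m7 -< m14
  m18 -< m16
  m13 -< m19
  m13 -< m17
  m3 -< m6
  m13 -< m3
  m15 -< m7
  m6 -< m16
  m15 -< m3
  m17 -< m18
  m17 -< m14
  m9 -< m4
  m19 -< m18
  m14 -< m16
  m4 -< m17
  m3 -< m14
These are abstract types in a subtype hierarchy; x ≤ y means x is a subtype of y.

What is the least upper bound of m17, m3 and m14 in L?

Common upper bounds of {m17, m3, m14}: m14, m16.
The least among these is m14.

m14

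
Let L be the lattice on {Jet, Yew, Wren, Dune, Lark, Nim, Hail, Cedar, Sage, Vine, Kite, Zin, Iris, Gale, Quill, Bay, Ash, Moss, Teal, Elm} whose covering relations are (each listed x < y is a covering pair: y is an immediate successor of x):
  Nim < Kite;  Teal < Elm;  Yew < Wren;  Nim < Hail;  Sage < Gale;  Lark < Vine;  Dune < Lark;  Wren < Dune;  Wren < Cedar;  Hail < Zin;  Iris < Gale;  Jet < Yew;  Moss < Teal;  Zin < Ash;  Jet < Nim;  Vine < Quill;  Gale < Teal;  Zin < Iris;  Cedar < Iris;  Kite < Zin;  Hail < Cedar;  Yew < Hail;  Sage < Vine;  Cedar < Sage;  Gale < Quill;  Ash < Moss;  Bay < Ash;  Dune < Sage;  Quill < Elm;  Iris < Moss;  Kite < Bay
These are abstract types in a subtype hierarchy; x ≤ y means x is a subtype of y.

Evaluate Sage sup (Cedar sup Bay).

Cedar ∨ Bay = Moss
Sage ∨ Moss = Teal

Teal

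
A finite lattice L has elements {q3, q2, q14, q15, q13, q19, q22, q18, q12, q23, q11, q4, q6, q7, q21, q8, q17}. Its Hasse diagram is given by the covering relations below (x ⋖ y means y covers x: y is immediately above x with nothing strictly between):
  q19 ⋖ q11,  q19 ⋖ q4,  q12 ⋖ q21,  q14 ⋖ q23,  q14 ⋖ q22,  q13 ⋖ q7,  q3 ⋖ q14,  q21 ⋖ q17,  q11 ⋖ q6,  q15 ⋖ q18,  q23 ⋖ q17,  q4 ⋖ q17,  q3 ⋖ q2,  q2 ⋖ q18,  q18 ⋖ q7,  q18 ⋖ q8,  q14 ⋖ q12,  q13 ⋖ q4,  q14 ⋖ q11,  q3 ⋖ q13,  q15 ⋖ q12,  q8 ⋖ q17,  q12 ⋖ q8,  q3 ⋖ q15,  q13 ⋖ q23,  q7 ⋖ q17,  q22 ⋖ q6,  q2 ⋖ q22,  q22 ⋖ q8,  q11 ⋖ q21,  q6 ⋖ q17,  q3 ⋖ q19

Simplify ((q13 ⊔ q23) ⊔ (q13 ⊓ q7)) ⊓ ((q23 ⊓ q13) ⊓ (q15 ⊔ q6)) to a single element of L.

q13 ∨ q23 = q23
q13 ∧ q7 = q13
q23 ∨ q13 = q23
q23 ∧ q13 = q13
q15 ∨ q6 = q17
q13 ∧ q17 = q13
q23 ∧ q13 = q13

q13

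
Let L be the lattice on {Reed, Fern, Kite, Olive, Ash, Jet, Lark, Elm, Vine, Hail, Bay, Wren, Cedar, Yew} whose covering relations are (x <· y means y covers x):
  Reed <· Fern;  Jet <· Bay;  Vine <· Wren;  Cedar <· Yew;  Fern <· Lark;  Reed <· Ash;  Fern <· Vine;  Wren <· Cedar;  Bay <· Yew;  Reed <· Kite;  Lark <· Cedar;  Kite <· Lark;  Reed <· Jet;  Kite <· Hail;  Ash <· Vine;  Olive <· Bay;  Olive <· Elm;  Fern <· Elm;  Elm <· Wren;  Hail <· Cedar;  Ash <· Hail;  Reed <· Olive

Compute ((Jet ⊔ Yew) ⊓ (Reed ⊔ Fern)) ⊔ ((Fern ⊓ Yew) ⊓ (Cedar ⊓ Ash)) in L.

Fern

Jet ∨ Yew = Yew
Reed ∨ Fern = Fern
Yew ∧ Fern = Fern
Fern ∧ Yew = Fern
Cedar ∧ Ash = Ash
Fern ∧ Ash = Reed
Fern ∨ Reed = Fern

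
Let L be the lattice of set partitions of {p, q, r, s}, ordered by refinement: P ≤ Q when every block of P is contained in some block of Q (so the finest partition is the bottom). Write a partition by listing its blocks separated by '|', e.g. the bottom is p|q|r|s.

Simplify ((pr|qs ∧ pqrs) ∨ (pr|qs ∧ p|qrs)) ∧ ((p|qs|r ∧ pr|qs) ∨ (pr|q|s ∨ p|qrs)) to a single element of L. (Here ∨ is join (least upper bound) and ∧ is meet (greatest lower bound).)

pr|qs ∧ pqrs = pr|qs
pr|qs ∧ p|qrs = p|qs|r
pr|qs ∨ p|qs|r = pr|qs
p|qs|r ∧ pr|qs = p|qs|r
pr|q|s ∨ p|qrs = pqrs
p|qs|r ∨ pqrs = pqrs
pr|qs ∧ pqrs = pr|qs

pr|qs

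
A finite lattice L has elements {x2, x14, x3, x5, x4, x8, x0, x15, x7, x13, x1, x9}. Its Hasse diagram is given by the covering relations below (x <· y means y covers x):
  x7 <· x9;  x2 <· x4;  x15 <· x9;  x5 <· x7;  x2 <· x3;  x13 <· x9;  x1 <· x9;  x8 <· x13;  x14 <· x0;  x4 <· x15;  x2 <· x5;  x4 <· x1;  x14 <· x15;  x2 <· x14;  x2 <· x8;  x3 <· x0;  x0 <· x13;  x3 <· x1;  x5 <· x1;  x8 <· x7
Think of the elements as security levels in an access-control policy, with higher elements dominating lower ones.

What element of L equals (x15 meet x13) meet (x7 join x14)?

x15 ∧ x13 = x14
x7 ∨ x14 = x9
x14 ∧ x9 = x14

x14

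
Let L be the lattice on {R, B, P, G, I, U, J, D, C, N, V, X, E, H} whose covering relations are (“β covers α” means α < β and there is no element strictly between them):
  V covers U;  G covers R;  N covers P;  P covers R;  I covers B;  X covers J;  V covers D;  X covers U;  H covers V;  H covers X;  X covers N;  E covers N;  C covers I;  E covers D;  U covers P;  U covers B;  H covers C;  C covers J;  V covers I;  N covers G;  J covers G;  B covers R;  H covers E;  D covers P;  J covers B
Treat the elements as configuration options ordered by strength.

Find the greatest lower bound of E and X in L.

N

Common lower bounds of {E, X}: G, N, P, R.
The greatest among these is N.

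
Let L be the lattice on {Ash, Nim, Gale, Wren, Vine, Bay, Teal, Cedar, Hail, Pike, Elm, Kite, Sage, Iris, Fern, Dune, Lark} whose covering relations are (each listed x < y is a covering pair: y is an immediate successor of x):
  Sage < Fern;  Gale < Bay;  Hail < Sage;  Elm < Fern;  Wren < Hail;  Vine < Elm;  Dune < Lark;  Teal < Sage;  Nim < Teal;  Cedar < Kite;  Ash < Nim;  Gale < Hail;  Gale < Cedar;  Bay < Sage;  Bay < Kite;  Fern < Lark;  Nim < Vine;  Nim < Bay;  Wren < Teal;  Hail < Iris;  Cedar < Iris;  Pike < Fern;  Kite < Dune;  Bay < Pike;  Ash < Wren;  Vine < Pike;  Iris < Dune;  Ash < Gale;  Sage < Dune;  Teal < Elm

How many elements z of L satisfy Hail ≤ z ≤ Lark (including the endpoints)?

6

The interval [Hail, Lark] = {Dune, Fern, Hail, Iris, Lark, Sage}, which has 6 elements.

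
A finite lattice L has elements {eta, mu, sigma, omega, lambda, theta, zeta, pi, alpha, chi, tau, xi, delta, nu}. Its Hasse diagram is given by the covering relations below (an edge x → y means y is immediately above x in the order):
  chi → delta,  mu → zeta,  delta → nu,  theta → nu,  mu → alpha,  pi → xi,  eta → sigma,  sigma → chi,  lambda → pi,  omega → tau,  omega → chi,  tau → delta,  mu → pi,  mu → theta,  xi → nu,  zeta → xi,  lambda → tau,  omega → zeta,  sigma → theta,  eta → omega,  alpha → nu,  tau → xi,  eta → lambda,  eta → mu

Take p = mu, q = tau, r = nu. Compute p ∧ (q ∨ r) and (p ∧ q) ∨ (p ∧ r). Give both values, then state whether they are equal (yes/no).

mu; mu; yes

q ∨ r = nu, so p ∧ (q ∨ r) = mu ∧ nu = mu.
p ∧ q = eta and p ∧ r = mu, so (p ∧ q) ∨ (p ∧ r) = eta ∨ mu = mu.
Equal: yes.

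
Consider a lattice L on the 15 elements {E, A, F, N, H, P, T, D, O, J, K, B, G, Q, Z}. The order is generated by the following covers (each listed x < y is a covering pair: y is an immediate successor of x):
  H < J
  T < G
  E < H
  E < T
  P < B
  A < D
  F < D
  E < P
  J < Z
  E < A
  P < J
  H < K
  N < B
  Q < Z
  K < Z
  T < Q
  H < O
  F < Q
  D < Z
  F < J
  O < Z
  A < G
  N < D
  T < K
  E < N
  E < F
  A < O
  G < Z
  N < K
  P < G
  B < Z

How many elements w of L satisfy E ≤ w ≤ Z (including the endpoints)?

15

The interval [E, Z] = {A, B, D, E, F, G, H, J, K, N, O, P, Q, T, Z}, which has 15 elements.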